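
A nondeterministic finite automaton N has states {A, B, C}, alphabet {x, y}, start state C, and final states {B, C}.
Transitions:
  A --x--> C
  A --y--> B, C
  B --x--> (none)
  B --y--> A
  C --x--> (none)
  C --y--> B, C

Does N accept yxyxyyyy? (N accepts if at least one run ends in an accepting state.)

Start: {C}
read y: {B, C}
read x: {}
The reachable set is empty and stays empty for the remaining 6 symbols.
Reachable ∩ accepting = {} — empty.

rejected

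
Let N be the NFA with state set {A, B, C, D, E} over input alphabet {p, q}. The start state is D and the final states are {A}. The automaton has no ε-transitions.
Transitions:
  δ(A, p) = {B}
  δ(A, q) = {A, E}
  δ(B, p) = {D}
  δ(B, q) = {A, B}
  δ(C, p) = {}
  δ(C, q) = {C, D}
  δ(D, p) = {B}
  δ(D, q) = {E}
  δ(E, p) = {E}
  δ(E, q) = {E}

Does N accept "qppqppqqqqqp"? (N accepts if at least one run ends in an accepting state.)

Start: {D}
read q: {E}
read p: {E}
read p: {E}
read q: {E}
read p: {E}
read p: {E}
read q: {E}
read q: {E}
read q: {E}
read q: {E}
read q: {E}
read p: {E}
Reachable ∩ accepting = {} — empty.

rejected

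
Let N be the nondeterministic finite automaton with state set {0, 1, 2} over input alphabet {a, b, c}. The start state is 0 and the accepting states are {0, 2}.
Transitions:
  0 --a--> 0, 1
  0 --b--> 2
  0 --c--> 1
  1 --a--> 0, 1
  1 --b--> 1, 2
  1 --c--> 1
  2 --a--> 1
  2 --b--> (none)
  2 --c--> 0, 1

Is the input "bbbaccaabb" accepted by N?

rejected

Start: {0}
read b: {2}
read b: {}
The reachable set is empty and stays empty for the remaining 8 symbols.
Reachable ∩ accepting = {} — empty.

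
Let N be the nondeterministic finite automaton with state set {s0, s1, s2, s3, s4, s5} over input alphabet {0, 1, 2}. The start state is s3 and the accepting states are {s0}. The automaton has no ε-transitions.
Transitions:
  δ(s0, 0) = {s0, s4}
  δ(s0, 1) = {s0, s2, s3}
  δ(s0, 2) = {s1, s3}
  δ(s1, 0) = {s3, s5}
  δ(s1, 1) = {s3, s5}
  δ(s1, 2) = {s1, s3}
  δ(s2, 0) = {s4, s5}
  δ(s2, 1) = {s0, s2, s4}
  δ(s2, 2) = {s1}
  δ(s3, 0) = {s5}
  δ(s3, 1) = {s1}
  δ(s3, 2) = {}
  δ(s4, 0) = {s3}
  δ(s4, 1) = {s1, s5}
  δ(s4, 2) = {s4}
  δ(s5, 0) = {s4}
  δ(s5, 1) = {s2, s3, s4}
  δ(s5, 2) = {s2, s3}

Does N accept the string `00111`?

Start: {s3}
read 0: {s5}
read 0: {s4}
read 1: {s1, s5}
read 1: {s2, s3, s4, s5}
read 1: {s0, s1, s2, s3, s4, s5}
Reachable ∩ accepting = {s0} — nonempty.

accepted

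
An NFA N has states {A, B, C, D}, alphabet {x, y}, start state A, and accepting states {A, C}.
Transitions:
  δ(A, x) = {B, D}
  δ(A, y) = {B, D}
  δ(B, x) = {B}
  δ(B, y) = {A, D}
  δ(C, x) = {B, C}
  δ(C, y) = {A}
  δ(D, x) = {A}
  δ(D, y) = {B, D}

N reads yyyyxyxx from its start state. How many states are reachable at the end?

Start: {A}
read y: {B, D}
read y: {A, B, D}
read y: {A, B, D}
read y: {A, B, D}
read x: {A, B, D}
read y: {A, B, D}
read x: {A, B, D}
read x: {A, B, D}
Final reachable set {A, B, D} has 3 states.

3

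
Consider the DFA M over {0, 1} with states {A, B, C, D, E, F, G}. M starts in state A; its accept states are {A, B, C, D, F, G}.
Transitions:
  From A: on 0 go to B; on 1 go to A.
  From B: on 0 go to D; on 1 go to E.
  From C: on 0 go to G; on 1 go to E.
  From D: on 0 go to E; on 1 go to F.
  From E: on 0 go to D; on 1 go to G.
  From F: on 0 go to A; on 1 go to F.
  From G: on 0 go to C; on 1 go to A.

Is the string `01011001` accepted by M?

A --0--> B
B --1--> E
E --0--> D
D --1--> F
F --1--> F
F --0--> A
A --0--> B
B --1--> E
End in state E, which is not an accepting state.

rejected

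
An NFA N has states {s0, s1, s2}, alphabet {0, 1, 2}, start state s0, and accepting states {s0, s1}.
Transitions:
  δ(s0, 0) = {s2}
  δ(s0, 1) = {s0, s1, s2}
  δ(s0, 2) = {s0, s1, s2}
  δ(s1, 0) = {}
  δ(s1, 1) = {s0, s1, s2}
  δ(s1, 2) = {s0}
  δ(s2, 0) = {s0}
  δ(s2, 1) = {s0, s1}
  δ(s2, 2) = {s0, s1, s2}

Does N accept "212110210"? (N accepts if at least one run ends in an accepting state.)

accepted

Start: {s0}
read 2: {s0, s1, s2}
read 1: {s0, s1, s2}
read 2: {s0, s1, s2}
read 1: {s0, s1, s2}
read 1: {s0, s1, s2}
read 0: {s0, s2}
read 2: {s0, s1, s2}
read 1: {s0, s1, s2}
read 0: {s0, s2}
Reachable ∩ accepting = {s0} — nonempty.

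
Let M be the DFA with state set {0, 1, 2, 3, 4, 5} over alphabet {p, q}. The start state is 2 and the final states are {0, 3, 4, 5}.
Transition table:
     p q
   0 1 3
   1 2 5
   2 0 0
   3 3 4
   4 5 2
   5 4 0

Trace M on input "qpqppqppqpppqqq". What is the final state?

2

2 --q--> 0
0 --p--> 1
1 --q--> 5
5 --p--> 4
4 --p--> 5
5 --q--> 0
0 --p--> 1
1 --p--> 2
2 --q--> 0
0 --p--> 1
1 --p--> 2
2 --p--> 0
0 --q--> 3
3 --q--> 4
4 --q--> 2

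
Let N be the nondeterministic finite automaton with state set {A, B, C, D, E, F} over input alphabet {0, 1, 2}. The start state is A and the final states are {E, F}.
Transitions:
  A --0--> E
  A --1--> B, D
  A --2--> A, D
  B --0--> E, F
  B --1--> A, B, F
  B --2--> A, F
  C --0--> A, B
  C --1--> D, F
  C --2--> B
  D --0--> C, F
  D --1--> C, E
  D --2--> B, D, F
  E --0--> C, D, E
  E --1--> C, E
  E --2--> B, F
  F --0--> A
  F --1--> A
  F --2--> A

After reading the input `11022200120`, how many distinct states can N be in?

4

Start: {A}
read 1: {B, D}
read 1: {A, B, C, E, F}
read 0: {A, B, C, D, E, F}
read 2: {A, B, D, F}
read 2: {A, B, D, F}
read 2: {A, B, D, F}
read 0: {A, C, E, F}
read 0: {A, B, C, D, E}
read 1: {A, B, C, D, E, F}
read 2: {A, B, D, F}
read 0: {A, C, E, F}
Final reachable set {A, C, E, F} has 4 states.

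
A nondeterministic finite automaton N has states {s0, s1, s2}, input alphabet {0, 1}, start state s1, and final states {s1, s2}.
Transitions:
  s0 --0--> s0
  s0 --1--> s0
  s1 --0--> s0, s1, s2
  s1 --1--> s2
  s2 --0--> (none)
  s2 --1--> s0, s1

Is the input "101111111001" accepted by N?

rejected

Start: {s1}
read 1: {s2}
read 0: {}
The reachable set is empty and stays empty for the remaining 10 symbols.
Reachable ∩ accepting = {} — empty.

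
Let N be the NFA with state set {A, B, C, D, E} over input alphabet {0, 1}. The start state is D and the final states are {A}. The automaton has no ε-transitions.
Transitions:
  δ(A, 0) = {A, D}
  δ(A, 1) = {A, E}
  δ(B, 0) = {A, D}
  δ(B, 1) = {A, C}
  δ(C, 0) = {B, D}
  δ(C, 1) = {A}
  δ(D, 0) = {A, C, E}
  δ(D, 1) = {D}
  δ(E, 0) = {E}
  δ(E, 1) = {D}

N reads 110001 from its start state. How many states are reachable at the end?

3

Start: {D}
read 1: {D}
read 1: {D}
read 0: {A, C, E}
read 0: {A, B, D, E}
read 0: {A, C, D, E}
read 1: {A, D, E}
Final reachable set {A, D, E} has 3 states.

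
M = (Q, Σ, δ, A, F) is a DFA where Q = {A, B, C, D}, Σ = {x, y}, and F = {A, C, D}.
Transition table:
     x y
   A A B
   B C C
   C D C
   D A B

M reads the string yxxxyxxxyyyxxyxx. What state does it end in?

D

A --y--> B
B --x--> C
C --x--> D
D --x--> A
A --y--> B
B --x--> C
C --x--> D
D --x--> A
A --y--> B
B --y--> C
C --y--> C
C --x--> D
D --x--> A
A --y--> B
B --x--> C
C --x--> D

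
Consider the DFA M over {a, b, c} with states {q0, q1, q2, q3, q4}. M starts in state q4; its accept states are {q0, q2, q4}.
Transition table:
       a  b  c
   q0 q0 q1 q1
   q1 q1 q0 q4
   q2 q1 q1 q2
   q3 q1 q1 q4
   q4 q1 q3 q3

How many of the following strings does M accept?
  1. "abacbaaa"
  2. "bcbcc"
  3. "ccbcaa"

"abacbaaa": accepted
"bcbcc": rejected
"ccbcaa": rejected

1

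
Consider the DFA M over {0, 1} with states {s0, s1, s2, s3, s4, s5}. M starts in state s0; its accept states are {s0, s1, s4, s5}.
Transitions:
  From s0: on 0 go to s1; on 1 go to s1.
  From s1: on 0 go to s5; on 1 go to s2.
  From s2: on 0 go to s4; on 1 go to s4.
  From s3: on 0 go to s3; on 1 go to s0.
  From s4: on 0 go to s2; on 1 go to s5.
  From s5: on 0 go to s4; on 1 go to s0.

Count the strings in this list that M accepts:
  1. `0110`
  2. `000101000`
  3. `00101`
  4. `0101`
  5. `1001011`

`0110`: rejected
`000101000`: accepted
`00101`: rejected
`0101`: accepted
`1001011`: accepted

3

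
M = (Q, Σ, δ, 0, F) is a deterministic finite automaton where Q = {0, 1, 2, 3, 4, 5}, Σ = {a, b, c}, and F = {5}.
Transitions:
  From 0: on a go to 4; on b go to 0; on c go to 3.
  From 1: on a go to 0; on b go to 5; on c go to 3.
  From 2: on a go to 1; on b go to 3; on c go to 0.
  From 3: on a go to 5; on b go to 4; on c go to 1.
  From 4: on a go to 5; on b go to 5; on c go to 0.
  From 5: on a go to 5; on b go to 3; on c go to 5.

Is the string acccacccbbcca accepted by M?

0 --a--> 4
4 --c--> 0
0 --c--> 3
3 --c--> 1
1 --a--> 0
0 --c--> 3
3 --c--> 1
1 --c--> 3
3 --b--> 4
4 --b--> 5
5 --c--> 5
5 --c--> 5
5 --a--> 5
End in state 5, which is an accepting state.

accepted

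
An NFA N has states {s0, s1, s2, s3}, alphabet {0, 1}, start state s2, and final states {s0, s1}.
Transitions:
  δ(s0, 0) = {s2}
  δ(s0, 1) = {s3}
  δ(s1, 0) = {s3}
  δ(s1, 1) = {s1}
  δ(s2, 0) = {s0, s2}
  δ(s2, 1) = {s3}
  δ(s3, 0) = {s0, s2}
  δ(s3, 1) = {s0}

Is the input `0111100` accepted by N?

Start: {s2}
read 0: {s0, s2}
read 1: {s3}
read 1: {s0}
read 1: {s3}
read 1: {s0}
read 0: {s2}
read 0: {s0, s2}
Reachable ∩ accepting = {s0} — nonempty.

accepted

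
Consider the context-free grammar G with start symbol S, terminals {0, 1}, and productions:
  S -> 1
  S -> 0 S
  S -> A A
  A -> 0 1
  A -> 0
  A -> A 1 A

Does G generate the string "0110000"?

no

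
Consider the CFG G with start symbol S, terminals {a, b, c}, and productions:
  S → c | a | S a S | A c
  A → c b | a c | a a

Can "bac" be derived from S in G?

no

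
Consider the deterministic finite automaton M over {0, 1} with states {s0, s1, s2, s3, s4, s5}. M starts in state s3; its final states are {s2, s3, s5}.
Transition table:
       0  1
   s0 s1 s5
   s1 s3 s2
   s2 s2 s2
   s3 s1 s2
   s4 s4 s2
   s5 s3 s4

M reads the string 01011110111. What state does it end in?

s2

s3 --0--> s1
s1 --1--> s2
s2 --0--> s2
s2 --1--> s2
s2 --1--> s2
s2 --1--> s2
s2 --1--> s2
s2 --0--> s2
s2 --1--> s2
s2 --1--> s2
s2 --1--> s2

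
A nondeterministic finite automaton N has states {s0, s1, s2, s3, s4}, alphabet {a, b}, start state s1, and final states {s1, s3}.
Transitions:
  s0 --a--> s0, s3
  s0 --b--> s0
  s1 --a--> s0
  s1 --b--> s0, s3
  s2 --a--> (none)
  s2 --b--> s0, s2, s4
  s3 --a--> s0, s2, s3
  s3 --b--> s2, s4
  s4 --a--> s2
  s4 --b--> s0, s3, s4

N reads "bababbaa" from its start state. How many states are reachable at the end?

3

Start: {s1}
read b: {s0, s3}
read a: {s0, s2, s3}
read b: {s0, s2, s4}
read a: {s0, s2, s3}
read b: {s0, s2, s4}
read b: {s0, s2, s3, s4}
read a: {s0, s2, s3}
read a: {s0, s2, s3}
Final reachable set {s0, s2, s3} has 3 states.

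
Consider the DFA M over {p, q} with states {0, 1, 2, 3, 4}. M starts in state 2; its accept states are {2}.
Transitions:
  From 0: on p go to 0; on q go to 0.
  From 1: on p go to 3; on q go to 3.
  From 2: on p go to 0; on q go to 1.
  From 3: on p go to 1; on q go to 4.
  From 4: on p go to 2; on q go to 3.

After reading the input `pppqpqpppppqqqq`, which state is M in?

2 --p--> 0
0 --p--> 0
0 --p--> 0
0 --q--> 0
0 --p--> 0
0 --q--> 0
0 --p--> 0
0 --p--> 0
0 --p--> 0
0 --p--> 0
0 --p--> 0
0 --q--> 0
0 --q--> 0
0 --q--> 0
0 --q--> 0

0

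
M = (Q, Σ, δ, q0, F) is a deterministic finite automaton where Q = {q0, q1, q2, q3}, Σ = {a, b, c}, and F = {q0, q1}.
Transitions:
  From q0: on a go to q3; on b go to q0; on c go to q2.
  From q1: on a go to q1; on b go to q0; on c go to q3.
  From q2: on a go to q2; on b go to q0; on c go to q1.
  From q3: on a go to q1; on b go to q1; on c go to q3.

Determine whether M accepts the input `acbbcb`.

accepted

q0 --a--> q3
q3 --c--> q3
q3 --b--> q1
q1 --b--> q0
q0 --c--> q2
q2 --b--> q0
End in state q0, which is an accepting state.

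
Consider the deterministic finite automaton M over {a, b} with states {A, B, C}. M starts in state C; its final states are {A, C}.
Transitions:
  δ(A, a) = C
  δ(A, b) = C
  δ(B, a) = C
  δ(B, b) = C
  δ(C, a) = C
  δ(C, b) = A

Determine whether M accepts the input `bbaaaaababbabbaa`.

accepted

C --b--> A
A --b--> C
C --a--> C
C --a--> C
C --a--> C
C --a--> C
C --a--> C
C --b--> A
A --a--> C
C --b--> A
A --b--> C
C --a--> C
C --b--> A
A --b--> C
C --a--> C
C --a--> C
End in state C, which is an accepting state.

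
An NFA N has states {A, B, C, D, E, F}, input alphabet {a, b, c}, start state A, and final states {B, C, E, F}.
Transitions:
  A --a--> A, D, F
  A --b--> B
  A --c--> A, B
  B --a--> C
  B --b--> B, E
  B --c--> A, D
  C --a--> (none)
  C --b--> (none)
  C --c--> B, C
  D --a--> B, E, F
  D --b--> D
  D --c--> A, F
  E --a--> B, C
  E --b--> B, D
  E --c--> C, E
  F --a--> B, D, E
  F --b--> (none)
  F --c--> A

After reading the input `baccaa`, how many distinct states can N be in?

6

Start: {A}
read b: {B}
read a: {C}
read c: {B, C}
read c: {A, B, C, D}
read a: {A, B, C, D, E, F}
read a: {A, B, C, D, E, F}
Final reachable set {A, B, C, D, E, F} has 6 states.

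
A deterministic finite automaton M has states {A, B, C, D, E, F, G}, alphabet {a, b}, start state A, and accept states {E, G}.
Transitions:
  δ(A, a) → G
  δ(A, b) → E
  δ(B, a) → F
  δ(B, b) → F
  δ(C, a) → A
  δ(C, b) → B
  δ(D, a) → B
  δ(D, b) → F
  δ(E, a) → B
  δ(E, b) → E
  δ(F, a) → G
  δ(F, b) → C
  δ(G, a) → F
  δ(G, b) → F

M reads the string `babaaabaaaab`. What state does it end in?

C

A --b--> E
E --a--> B
B --b--> F
F --a--> G
G --a--> F
F --a--> G
G --b--> F
F --a--> G
G --a--> F
F --a--> G
G --a--> F
F --b--> C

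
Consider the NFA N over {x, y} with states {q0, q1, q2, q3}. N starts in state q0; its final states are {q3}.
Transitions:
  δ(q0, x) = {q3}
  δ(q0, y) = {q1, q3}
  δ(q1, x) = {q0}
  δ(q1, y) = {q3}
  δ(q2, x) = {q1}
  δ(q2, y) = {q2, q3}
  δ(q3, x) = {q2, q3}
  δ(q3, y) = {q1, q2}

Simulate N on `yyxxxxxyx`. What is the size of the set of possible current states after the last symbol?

4

Start: {q0}
read y: {q1, q3}
read y: {q1, q2, q3}
read x: {q0, q1, q2, q3}
read x: {q0, q1, q2, q3}
read x: {q0, q1, q2, q3}
read x: {q0, q1, q2, q3}
read x: {q0, q1, q2, q3}
read y: {q1, q2, q3}
read x: {q0, q1, q2, q3}
Final reachable set {q0, q1, q2, q3} has 4 states.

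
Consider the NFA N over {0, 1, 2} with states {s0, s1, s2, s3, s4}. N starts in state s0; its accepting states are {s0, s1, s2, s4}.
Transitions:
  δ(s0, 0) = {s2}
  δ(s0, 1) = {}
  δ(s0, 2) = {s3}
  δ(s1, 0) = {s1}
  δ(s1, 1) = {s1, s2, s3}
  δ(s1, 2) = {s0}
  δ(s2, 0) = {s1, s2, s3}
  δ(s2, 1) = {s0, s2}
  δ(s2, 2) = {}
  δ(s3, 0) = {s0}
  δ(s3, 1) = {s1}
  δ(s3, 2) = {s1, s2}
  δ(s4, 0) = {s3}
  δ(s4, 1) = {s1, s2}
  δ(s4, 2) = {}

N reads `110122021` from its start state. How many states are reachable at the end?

Start: {s0}
read 1: {}
The reachable set is empty and stays empty for the remaining 8 symbols.
Final reachable set {} has 0 states.

0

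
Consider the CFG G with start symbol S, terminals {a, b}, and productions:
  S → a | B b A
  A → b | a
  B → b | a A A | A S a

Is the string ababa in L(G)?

S ⇒ BbA ⇒ aAAbA ⇒ abAbA ⇒ ababA ⇒ ababa

yes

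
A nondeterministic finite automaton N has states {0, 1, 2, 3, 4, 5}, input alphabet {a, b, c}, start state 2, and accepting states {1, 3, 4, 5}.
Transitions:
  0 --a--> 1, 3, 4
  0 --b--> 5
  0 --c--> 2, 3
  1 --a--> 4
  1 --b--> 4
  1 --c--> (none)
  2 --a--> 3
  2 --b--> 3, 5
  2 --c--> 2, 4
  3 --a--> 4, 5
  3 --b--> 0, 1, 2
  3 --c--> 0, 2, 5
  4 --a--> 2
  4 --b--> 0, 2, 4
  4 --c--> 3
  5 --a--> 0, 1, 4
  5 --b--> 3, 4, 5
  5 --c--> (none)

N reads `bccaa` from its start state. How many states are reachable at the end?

Start: {2}
read b: {3, 5}
read c: {0, 2, 5}
read c: {2, 3, 4}
read a: {2, 3, 4, 5}
read a: {0, 1, 2, 3, 4, 5}
Final reachable set {0, 1, 2, 3, 4, 5} has 6 states.

6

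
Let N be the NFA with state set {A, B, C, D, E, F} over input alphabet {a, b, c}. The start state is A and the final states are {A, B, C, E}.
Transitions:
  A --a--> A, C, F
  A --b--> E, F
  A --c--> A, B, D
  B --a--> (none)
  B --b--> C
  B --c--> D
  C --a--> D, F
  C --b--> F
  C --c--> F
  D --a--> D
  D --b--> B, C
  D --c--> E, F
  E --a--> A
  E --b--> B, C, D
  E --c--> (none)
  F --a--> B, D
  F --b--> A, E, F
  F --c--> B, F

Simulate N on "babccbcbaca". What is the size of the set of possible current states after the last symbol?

Start: {A}
read b: {E, F}
read a: {A, B, D}
read b: {B, C, E, F}
read c: {B, D, F}
read c: {B, D, E, F}
read b: {A, B, C, D, E, F}
read c: {A, B, D, E, F}
read b: {A, B, C, D, E, F}
read a: {A, B, C, D, F}
read c: {A, B, D, E, F}
read a: {A, B, C, D, F}
Final reachable set {A, B, C, D, F} has 5 states.

5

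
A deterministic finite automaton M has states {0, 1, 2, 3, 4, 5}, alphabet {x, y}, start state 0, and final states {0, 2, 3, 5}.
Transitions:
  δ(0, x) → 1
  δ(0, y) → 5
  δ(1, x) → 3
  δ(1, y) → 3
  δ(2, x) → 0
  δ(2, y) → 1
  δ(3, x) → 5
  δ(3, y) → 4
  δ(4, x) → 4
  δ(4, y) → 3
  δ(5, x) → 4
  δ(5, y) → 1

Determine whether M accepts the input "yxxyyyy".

rejected

0 --y--> 5
5 --x--> 4
4 --x--> 4
4 --y--> 3
3 --y--> 4
4 --y--> 3
3 --y--> 4
End in state 4, which is not an accepting state.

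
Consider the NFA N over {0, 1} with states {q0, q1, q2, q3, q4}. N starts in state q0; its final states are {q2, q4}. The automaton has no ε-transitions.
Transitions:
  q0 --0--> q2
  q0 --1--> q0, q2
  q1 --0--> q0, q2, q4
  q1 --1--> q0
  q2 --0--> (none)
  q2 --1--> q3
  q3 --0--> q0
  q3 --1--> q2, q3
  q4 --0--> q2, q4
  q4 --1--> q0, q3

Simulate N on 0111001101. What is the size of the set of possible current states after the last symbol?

2

Start: {q0}
read 0: {q2}
read 1: {q3}
read 1: {q2, q3}
read 1: {q2, q3}
read 0: {q0}
read 0: {q2}
read 1: {q3}
read 1: {q2, q3}
read 0: {q0}
read 1: {q0, q2}
Final reachable set {q0, q2} has 2 states.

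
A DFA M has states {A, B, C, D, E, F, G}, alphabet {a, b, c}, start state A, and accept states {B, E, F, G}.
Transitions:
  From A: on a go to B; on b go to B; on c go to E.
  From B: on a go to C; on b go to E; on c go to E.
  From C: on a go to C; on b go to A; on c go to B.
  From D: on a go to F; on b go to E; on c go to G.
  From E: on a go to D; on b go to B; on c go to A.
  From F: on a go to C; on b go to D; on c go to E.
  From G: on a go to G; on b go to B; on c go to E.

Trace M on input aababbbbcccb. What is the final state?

B

A --a--> B
B --a--> C
C --b--> A
A --a--> B
B --b--> E
E --b--> B
B --b--> E
E --b--> B
B --c--> E
E --c--> A
A --c--> E
E --b--> B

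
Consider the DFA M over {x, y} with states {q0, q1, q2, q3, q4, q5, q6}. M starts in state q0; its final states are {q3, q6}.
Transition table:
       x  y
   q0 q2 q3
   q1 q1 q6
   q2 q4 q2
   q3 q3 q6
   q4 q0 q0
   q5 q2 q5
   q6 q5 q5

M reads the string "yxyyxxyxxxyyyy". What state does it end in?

q0 --y--> q3
q3 --x--> q3
q3 --y--> q6
q6 --y--> q5
q5 --x--> q2
q2 --x--> q4
q4 --y--> q0
q0 --x--> q2
q2 --x--> q4
q4 --x--> q0
q0 --y--> q3
q3 --y--> q6
q6 --y--> q5
q5 --y--> q5

q5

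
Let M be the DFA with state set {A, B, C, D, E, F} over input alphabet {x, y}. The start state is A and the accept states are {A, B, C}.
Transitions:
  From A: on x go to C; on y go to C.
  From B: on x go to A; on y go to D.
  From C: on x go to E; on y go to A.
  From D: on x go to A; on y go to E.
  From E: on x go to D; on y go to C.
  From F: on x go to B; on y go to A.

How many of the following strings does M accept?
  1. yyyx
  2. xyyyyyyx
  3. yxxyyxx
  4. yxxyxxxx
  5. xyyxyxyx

yyyx: rejected
xyyyyyyx: rejected
yxxyyxx: rejected
yxxyxxxx: rejected
xyyxyxyx: rejected

0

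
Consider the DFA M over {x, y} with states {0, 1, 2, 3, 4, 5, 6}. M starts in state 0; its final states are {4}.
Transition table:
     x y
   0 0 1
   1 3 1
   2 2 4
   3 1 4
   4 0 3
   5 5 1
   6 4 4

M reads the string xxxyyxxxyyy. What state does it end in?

4

0 --x--> 0
0 --x--> 0
0 --x--> 0
0 --y--> 1
1 --y--> 1
1 --x--> 3
3 --x--> 1
1 --x--> 3
3 --y--> 4
4 --y--> 3
3 --y--> 4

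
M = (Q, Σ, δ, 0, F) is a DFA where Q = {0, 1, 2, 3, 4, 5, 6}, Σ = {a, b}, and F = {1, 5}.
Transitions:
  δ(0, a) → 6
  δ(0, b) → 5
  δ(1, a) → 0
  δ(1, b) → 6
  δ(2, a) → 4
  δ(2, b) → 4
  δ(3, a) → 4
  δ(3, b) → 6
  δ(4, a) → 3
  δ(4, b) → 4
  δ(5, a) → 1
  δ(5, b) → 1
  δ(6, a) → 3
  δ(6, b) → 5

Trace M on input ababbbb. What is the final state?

0 --a--> 6
6 --b--> 5
5 --a--> 1
1 --b--> 6
6 --b--> 5
5 --b--> 1
1 --b--> 6

6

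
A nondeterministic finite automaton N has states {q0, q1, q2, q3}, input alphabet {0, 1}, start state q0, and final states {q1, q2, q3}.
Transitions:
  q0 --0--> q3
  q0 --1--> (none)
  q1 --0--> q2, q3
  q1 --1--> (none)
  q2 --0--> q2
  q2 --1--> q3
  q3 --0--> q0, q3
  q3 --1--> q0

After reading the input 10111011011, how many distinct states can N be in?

0

Start: {q0}
read 1: {}
The reachable set is empty and stays empty for the remaining 10 symbols.
Final reachable set {} has 0 states.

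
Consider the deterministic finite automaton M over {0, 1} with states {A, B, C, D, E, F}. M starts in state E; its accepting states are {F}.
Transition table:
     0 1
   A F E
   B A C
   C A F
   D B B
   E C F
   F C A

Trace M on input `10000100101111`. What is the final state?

E --1--> F
F --0--> C
C --0--> A
A --0--> F
F --0--> C
C --1--> F
F --0--> C
C --0--> A
A --1--> E
E --0--> C
C --1--> F
F --1--> A
A --1--> E
E --1--> F

F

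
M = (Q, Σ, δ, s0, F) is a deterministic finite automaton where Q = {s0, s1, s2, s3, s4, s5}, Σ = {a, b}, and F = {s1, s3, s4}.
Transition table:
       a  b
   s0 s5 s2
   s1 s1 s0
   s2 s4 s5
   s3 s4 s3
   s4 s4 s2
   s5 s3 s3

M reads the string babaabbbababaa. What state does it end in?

s4

s0 --b--> s2
s2 --a--> s4
s4 --b--> s2
s2 --a--> s4
s4 --a--> s4
s4 --b--> s2
s2 --b--> s5
s5 --b--> s3
s3 --a--> s4
s4 --b--> s2
s2 --a--> s4
s4 --b--> s2
s2 --a--> s4
s4 --a--> s4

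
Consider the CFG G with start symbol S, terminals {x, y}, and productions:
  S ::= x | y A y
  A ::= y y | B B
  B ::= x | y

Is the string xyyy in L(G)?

no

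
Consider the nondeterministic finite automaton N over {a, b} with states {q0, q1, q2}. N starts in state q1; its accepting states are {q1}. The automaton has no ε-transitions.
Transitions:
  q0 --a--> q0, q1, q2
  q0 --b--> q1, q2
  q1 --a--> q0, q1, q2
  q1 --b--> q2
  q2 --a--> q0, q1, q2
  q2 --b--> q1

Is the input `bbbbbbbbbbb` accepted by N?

rejected

Start: {q1}
read b: {q2}
read b: {q1}
read b: {q2}
read b: {q1}
read b: {q2}
read b: {q1}
read b: {q2}
read b: {q1}
read b: {q2}
read b: {q1}
read b: {q2}
Reachable ∩ accepting = {} — empty.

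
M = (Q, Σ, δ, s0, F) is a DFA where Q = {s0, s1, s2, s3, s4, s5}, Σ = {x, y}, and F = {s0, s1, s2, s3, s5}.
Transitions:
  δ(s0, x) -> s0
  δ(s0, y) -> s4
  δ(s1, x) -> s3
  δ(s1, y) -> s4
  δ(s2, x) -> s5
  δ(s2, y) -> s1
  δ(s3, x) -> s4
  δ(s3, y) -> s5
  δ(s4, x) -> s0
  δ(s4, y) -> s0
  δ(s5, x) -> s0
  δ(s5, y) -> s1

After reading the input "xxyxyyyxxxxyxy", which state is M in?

s0 --x--> s0
s0 --x--> s0
s0 --y--> s4
s4 --x--> s0
s0 --y--> s4
s4 --y--> s0
s0 --y--> s4
s4 --x--> s0
s0 --x--> s0
s0 --x--> s0
s0 --x--> s0
s0 --y--> s4
s4 --x--> s0
s0 --y--> s4

s4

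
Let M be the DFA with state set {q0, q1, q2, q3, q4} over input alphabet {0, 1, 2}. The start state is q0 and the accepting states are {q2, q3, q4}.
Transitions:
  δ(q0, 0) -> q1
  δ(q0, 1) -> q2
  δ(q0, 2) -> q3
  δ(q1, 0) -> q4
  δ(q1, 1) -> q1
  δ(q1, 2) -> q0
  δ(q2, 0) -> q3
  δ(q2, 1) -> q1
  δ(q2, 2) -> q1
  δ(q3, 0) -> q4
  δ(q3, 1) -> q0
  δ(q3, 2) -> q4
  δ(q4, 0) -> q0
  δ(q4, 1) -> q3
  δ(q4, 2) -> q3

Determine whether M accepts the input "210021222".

accepted

q0 --2--> q3
q3 --1--> q0
q0 --0--> q1
q1 --0--> q4
q4 --2--> q3
q3 --1--> q0
q0 --2--> q3
q3 --2--> q4
q4 --2--> q3
End in state q3, which is an accepting state.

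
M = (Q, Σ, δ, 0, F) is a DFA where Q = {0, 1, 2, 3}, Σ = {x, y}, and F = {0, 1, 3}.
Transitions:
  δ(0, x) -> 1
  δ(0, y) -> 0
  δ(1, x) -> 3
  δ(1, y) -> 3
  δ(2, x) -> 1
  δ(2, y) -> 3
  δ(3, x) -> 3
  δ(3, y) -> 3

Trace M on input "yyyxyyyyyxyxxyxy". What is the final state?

0 --y--> 0
0 --y--> 0
0 --y--> 0
0 --x--> 1
1 --y--> 3
3 --y--> 3
3 --y--> 3
3 --y--> 3
3 --y--> 3
3 --x--> 3
3 --y--> 3
3 --x--> 3
3 --x--> 3
3 --y--> 3
3 --x--> 3
3 --y--> 3

3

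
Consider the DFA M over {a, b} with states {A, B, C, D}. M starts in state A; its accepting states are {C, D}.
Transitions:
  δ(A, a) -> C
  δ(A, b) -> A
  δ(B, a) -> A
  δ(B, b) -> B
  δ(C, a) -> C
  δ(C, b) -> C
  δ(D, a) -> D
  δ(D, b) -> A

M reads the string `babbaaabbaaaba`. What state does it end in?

C

A --b--> A
A --a--> C
C --b--> C
C --b--> C
C --a--> C
C --a--> C
C --a--> C
C --b--> C
C --b--> C
C --a--> C
C --a--> C
C --a--> C
C --b--> C
C --a--> C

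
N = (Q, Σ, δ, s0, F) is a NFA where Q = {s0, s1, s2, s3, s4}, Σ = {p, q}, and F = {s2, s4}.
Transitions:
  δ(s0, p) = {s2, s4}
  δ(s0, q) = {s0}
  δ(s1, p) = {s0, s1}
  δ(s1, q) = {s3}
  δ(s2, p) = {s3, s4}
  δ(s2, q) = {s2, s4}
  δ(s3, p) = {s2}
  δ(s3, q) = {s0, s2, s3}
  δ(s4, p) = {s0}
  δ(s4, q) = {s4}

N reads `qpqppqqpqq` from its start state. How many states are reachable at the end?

Start: {s0}
read q: {s0}
read p: {s2, s4}
read q: {s2, s4}
read p: {s0, s3, s4}
read p: {s0, s2, s4}
read q: {s0, s2, s4}
read q: {s0, s2, s4}
read p: {s0, s2, s3, s4}
read q: {s0, s2, s3, s4}
read q: {s0, s2, s3, s4}
Final reachable set {s0, s2, s3, s4} has 4 states.

4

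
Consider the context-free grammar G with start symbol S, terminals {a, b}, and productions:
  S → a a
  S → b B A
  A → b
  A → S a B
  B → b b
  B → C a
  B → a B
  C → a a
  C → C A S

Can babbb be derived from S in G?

S ⇒ bBA ⇒ baBA ⇒ babbA ⇒ babbb

yes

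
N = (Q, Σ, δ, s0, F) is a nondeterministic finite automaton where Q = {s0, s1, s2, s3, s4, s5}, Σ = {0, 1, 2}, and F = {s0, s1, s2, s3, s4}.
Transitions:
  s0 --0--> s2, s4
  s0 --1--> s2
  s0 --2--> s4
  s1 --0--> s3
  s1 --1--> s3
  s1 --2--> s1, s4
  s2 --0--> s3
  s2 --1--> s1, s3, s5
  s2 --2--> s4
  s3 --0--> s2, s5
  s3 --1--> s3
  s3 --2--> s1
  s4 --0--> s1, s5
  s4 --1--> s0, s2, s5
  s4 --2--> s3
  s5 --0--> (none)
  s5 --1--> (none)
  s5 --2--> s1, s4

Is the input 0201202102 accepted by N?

Start: {s0}
read 0: {s2, s4}
read 2: {s3, s4}
read 0: {s1, s2, s5}
read 1: {s1, s3, s5}
read 2: {s1, s4}
read 0: {s1, s3, s5}
read 2: {s1, s4}
read 1: {s0, s2, s3, s5}
read 0: {s2, s3, s4, s5}
read 2: {s1, s3, s4}
Reachable ∩ accepting = {s1, s3, s4} — nonempty.

accepted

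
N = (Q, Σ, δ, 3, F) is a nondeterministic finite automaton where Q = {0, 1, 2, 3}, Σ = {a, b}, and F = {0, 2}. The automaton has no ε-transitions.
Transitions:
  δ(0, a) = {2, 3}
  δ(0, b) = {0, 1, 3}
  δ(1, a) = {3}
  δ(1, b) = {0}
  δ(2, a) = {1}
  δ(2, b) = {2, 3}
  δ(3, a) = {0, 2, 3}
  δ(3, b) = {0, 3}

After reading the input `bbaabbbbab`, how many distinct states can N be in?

4

Start: {3}
read b: {0, 3}
read b: {0, 1, 3}
read a: {0, 2, 3}
read a: {0, 1, 2, 3}
read b: {0, 1, 2, 3}
read b: {0, 1, 2, 3}
read b: {0, 1, 2, 3}
read b: {0, 1, 2, 3}
read a: {0, 1, 2, 3}
read b: {0, 1, 2, 3}
Final reachable set {0, 1, 2, 3} has 4 states.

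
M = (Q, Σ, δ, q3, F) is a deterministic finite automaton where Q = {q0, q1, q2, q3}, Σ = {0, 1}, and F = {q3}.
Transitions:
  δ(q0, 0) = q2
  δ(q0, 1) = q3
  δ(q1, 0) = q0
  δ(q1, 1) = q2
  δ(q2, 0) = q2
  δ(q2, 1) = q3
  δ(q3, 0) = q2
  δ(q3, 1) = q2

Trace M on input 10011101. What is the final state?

q3 --1--> q2
q2 --0--> q2
q2 --0--> q2
q2 --1--> q3
q3 --1--> q2
q2 --1--> q3
q3 --0--> q2
q2 --1--> q3

q3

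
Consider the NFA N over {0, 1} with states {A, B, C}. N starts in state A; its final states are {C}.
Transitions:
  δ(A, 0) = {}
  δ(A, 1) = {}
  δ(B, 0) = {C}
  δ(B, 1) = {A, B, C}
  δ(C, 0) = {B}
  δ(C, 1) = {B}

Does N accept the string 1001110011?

rejected

Start: {A}
read 1: {}
The reachable set is empty and stays empty for the remaining 9 symbols.
Reachable ∩ accepting = {} — empty.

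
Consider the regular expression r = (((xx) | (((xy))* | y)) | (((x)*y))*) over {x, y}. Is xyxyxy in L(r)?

The left alternative ((xx)|(((xy))*|y)) matches xyxyxy.

yes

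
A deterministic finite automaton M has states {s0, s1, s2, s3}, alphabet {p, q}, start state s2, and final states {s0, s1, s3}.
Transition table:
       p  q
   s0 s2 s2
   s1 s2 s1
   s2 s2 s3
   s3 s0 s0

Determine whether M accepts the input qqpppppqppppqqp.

s2 --q--> s3
s3 --q--> s0
s0 --p--> s2
s2 --p--> s2
s2 --p--> s2
s2 --p--> s2
s2 --p--> s2
s2 --q--> s3
s3 --p--> s0
s0 --p--> s2
s2 --p--> s2
s2 --p--> s2
s2 --q--> s3
s3 --q--> s0
s0 --p--> s2
End in state s2, which is not an accepting state.

rejected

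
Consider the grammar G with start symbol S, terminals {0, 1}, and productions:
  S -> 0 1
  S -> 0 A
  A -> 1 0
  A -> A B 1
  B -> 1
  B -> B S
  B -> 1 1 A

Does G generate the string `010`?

S ⇒ 0A ⇒ 010

yes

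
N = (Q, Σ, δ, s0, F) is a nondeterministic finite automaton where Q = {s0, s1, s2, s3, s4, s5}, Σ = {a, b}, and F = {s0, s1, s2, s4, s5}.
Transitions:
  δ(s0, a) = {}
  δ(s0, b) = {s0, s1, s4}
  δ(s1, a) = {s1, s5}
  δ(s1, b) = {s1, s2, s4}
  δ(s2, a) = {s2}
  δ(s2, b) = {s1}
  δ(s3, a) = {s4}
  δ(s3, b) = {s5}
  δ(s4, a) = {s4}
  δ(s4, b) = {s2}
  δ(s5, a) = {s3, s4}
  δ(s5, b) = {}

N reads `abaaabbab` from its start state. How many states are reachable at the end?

0

Start: {s0}
read a: {}
The reachable set is empty and stays empty for the remaining 8 symbols.
Final reachable set {} has 0 states.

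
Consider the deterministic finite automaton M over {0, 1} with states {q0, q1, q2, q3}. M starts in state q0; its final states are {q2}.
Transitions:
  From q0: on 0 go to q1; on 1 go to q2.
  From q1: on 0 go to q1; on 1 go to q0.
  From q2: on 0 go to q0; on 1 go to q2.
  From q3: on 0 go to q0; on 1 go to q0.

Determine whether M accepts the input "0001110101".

accepted

q0 --0--> q1
q1 --0--> q1
q1 --0--> q1
q1 --1--> q0
q0 --1--> q2
q2 --1--> q2
q2 --0--> q0
q0 --1--> q2
q2 --0--> q0
q0 --1--> q2
End in state q2, which is an accepting state.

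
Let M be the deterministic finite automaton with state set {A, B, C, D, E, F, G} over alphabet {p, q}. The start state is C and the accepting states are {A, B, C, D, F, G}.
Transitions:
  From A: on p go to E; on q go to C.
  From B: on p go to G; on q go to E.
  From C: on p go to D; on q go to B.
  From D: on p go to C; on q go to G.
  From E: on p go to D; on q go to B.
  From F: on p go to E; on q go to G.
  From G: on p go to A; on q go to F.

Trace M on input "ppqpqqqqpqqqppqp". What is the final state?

C --p--> D
D --p--> C
C --q--> B
B --p--> G
G --q--> F
F --q--> G
G --q--> F
F --q--> G
G --p--> A
A --q--> C
C --q--> B
B --q--> E
E --p--> D
D --p--> C
C --q--> B
B --p--> G

G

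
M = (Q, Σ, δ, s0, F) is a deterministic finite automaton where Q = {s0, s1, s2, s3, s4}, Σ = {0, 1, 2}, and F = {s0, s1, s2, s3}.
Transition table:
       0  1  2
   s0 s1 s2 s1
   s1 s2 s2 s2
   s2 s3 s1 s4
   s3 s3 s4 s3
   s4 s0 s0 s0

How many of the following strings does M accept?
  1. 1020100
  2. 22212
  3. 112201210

1020100: accepted
22212: accepted
112201210: accepted

3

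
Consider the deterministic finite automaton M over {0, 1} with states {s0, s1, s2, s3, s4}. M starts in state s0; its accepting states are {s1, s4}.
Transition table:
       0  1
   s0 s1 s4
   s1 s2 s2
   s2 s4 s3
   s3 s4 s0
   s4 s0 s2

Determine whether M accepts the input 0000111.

rejected

s0 --0--> s1
s1 --0--> s2
s2 --0--> s4
s4 --0--> s0
s0 --1--> s4
s4 --1--> s2
s2 --1--> s3
End in state s3, which is not an accepting state.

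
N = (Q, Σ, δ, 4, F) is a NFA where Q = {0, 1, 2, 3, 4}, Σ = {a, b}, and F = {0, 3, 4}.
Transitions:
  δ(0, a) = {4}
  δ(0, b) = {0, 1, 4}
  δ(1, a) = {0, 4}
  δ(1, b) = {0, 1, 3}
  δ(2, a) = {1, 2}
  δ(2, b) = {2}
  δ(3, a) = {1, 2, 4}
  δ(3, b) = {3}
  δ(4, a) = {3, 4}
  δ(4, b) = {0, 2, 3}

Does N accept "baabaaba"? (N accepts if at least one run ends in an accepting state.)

accepted

Start: {4}
read b: {0, 2, 3}
read a: {1, 2, 4}
read a: {0, 1, 2, 3, 4}
read b: {0, 1, 2, 3, 4}
read a: {0, 1, 2, 3, 4}
read a: {0, 1, 2, 3, 4}
read b: {0, 1, 2, 3, 4}
read a: {0, 1, 2, 3, 4}
Reachable ∩ accepting = {0, 3, 4} — nonempty.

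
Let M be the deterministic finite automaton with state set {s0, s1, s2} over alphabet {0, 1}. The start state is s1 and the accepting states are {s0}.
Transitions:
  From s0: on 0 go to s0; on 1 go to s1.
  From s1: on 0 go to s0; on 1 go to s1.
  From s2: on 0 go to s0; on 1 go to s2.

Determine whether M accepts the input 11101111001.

rejected

s1 --1--> s1
s1 --1--> s1
s1 --1--> s1
s1 --0--> s0
s0 --1--> s1
s1 --1--> s1
s1 --1--> s1
s1 --1--> s1
s1 --0--> s0
s0 --0--> s0
s0 --1--> s1
End in state s1, which is not an accepting state.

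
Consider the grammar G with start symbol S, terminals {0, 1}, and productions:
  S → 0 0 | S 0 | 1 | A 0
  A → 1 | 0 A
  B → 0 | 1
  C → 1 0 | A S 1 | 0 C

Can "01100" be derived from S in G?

no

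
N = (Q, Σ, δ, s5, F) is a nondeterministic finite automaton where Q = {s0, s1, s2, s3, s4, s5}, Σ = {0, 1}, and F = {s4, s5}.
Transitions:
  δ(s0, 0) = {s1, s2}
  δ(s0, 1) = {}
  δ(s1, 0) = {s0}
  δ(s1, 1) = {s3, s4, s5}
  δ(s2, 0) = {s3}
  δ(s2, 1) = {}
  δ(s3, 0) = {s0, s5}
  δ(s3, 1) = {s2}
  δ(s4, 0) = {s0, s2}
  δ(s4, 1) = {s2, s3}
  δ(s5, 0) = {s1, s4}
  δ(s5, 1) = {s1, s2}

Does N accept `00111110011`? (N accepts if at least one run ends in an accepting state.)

Start: {s5}
read 0: {s1, s4}
read 0: {s0, s2}
read 1: {}
The reachable set is empty and stays empty for the remaining 8 symbols.
Reachable ∩ accepting = {} — empty.

rejected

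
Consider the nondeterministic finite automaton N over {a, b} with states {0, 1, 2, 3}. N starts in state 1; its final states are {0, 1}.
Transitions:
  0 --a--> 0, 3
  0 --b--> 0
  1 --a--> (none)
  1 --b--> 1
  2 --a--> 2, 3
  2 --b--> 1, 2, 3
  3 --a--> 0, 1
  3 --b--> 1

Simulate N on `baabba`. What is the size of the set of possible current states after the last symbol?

0

Start: {1}
read b: {1}
read a: {}
The reachable set is empty and stays empty for the remaining 4 symbols.
Final reachable set {} has 0 states.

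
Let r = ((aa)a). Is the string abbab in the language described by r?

No split of abbab into u·v has (aa) matching u and a matching v.

no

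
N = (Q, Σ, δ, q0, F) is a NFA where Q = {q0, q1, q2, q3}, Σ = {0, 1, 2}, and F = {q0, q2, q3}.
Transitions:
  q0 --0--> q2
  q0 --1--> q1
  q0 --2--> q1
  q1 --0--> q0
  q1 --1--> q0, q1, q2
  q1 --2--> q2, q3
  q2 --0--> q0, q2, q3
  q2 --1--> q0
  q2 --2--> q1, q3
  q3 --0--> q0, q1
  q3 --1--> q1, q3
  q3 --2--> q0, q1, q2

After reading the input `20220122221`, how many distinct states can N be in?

Start: {q0}
read 2: {q1}
read 0: {q0}
read 2: {q1}
read 2: {q2, q3}
read 0: {q0, q1, q2, q3}
read 1: {q0, q1, q2, q3}
read 2: {q0, q1, q2, q3}
read 2: {q0, q1, q2, q3}
read 2: {q0, q1, q2, q3}
read 2: {q0, q1, q2, q3}
read 1: {q0, q1, q2, q3}
Final reachable set {q0, q1, q2, q3} has 4 states.

4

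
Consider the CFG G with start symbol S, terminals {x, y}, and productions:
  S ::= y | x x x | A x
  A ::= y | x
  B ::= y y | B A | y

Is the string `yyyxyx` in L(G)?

no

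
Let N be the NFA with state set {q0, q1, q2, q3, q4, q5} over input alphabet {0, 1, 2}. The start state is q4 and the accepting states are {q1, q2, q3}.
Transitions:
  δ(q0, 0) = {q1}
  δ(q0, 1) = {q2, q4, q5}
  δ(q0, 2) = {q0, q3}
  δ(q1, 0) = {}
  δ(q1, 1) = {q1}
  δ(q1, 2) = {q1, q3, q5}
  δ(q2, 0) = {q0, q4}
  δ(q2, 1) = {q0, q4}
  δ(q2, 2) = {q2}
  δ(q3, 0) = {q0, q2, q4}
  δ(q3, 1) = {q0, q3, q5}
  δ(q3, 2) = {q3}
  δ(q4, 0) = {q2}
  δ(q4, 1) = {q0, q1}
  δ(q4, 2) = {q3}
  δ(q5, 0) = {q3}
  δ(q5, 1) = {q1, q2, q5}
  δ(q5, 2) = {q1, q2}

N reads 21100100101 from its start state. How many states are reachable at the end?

Start: {q4}
read 2: {q3}
read 1: {q0, q3, q5}
read 1: {q0, q1, q2, q3, q4, q5}
read 0: {q0, q1, q2, q3, q4}
read 0: {q0, q1, q2, q4}
read 1: {q0, q1, q2, q4, q5}
read 0: {q0, q1, q2, q3, q4}
read 0: {q0, q1, q2, q4}
read 1: {q0, q1, q2, q4, q5}
read 0: {q0, q1, q2, q3, q4}
read 1: {q0, q1, q2, q3, q4, q5}
Final reachable set {q0, q1, q2, q3, q4, q5} has 6 states.

6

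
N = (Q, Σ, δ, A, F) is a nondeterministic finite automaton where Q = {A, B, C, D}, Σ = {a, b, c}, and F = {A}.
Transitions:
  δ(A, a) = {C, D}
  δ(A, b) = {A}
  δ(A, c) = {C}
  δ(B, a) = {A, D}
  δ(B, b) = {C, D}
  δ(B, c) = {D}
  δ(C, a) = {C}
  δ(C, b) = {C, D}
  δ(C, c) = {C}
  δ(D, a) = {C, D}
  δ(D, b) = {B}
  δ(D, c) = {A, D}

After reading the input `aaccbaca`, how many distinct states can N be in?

Start: {A}
read a: {C, D}
read a: {C, D}
read c: {A, C, D}
read c: {A, C, D}
read b: {A, B, C, D}
read a: {A, C, D}
read c: {A, C, D}
read a: {C, D}
Final reachable set {C, D} has 2 states.

2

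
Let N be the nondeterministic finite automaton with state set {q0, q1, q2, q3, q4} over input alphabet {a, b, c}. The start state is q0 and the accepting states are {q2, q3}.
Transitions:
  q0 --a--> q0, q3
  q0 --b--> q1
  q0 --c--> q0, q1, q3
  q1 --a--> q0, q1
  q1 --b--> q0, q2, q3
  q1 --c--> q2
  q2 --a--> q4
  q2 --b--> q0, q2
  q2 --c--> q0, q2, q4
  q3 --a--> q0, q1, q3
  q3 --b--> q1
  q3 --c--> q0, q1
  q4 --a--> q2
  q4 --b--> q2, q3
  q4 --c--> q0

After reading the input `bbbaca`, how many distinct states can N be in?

4

Start: {q0}
read b: {q1}
read b: {q0, q2, q3}
read b: {q0, q1, q2}
read a: {q0, q1, q3, q4}
read c: {q0, q1, q2, q3}
read a: {q0, q1, q3, q4}
Final reachable set {q0, q1, q3, q4} has 4 states.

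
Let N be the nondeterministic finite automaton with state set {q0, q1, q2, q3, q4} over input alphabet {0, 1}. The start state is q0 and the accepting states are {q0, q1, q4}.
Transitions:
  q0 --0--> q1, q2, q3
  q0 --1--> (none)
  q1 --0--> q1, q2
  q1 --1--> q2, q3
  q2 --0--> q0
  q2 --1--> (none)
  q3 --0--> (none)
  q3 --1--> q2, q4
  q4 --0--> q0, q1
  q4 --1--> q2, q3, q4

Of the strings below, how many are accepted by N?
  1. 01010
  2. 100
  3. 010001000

2

01010: accepted
100: rejected
010001000: accepted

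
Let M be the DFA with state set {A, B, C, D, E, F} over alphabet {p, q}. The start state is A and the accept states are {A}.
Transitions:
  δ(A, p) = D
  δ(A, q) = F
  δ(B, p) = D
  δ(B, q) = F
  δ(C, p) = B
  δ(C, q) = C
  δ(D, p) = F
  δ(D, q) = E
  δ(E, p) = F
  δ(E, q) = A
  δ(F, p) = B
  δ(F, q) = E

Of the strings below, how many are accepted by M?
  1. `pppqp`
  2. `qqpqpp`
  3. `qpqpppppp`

0

`pppqp`: rejected
`qqpqpp`: rejected
`qpqpppppp`: rejected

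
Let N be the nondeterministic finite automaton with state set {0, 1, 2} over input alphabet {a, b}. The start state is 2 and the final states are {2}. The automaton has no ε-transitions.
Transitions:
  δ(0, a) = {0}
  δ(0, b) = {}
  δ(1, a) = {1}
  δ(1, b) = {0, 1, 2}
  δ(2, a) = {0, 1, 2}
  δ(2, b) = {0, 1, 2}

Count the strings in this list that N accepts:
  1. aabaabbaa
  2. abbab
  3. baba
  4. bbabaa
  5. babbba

aabaabbaa: accepted
abbab: accepted
baba: accepted
bbabaa: accepted
babbba: accepted

5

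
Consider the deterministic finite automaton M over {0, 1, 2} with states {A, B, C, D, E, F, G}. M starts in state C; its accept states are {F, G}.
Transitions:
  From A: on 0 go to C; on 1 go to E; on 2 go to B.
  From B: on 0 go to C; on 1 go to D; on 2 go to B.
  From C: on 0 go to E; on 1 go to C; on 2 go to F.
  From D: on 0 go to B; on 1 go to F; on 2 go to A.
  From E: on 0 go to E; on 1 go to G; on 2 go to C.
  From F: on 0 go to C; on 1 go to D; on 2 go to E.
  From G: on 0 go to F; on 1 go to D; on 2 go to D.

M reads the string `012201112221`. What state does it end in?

C --0--> E
E --1--> G
G --2--> D
D --2--> A
A --0--> C
C --1--> C
C --1--> C
C --1--> C
C --2--> F
F --2--> E
E --2--> C
C --1--> C

C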